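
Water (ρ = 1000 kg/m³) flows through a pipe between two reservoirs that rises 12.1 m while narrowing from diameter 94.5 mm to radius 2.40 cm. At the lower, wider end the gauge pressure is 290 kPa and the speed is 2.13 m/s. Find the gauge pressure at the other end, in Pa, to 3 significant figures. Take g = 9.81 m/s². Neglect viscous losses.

139000 Pa

The volume flow rate is constant, so v₂ = (A₁/A₂)v₁ = (70.1/18.1)·2.13 = 8.26 m/s.
Applying Bernoulli between the two ends and solving for P₂: P₂ = P₁ + ½ρ(v₁² − v₂²) − ρgΔh.
P₂ = 290000 + ½·1000·(2.13² − 8.26²) − 1000·9.81·(+12.1) = 290000 + (-31800) − (119000) = 139000 Pa.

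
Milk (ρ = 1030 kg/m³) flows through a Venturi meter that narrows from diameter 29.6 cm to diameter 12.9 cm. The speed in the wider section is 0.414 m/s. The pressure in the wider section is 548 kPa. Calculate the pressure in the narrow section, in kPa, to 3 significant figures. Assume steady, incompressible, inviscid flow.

Continuity gives A₁v₁ = A₂v₂, so v₂ = (688 cm²)/(131 cm²) × 0.414 m/s = 2.18 m/s.
Along the horizontal streamline, P + ½ρv² is constant.
P₂ = P₁ − ½ρ(v₂² − v₁²) = 548000 − ½·1030·(2.18² − 0.414²) = 548000 − 2360 = 546000 Pa.

P₂ ≈ 546 kPa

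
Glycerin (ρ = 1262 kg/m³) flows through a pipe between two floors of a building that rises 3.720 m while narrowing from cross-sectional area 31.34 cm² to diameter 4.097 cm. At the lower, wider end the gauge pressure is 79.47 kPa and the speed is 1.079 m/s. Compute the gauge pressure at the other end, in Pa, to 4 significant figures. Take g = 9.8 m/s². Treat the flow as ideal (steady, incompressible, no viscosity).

The volume flow rate is constant, so v₂ = (A₁/A₂)v₁ = (31.34/13.18)·1.079 = 2.565 m/s.
Bernoulli: P₁ + ½ρv₁² + ρg h₁ = P₂ + ½ρv₂² + ρg h₂, so P₂ = P₁ + ½ρ(v₁² − v₂²) − ρg(h₂ − h₁).
P₂ = 79470 + ½·1262·(1.079² − 2.565²) − 1262·9.8·(+3.720) = 79470 + (-3417) − (46010) = 30050 Pa.

P₂ ≈ 30050 Pa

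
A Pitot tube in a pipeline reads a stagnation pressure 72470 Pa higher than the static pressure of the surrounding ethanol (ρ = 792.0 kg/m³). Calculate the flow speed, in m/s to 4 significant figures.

v ≈ 13.53 m/s

At the stagnation point the flow is brought to rest, so Bernoulli gives P_stag − P_static = ½ρv².
v = √(2ΔP/ρ) = √(2·72470/792.0) = 13.53 m/s.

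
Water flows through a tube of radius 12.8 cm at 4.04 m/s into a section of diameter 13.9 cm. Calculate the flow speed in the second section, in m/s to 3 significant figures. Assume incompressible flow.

v₂ ≈ 13.7 m/s

By continuity, v₂ = v₁·A₁/A₂ = 4.04·(515/152) = 13.7 m/s.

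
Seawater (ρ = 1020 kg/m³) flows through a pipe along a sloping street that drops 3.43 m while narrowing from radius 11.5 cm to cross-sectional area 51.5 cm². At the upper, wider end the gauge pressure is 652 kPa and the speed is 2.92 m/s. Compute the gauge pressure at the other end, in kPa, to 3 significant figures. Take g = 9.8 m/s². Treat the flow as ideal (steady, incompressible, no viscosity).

P₂ ≈ 408 kPa

Continuity gives A₁v₁ = A₂v₂, so v₂ = (415 cm²)/(51.5 cm²) × 2.92 m/s = 23.6 m/s.
Applying Bernoulli between the two ends and solving for P₂: P₂ = P₁ + ½ρ(v₁² − v₂²) − ρgΔh.
P₂ = 652000 + ½·1020·(2.92² − 23.6²) − 1020·9.8·(−3.43) = 652000 + (-279000) − (-34300) = 408000 Pa.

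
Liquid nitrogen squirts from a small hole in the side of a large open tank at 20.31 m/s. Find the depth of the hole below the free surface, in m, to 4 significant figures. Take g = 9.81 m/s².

Inverting v = √(2gh) gives h = v² / 2g.
h = 20.31²/(2·9.81) = 412.5/19.62 = 21.02 m.

h ≈ 21.02 m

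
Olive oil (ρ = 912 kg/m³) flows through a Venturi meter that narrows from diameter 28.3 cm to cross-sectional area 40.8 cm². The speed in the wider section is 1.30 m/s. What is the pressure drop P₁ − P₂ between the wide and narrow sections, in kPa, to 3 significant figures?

ΔP = 182 kPa

The volume flow rate is constant, so v₂ = (A₁/A₂)v₁ = (629/40.8)·1.30 = 20.0 m/s.
Along the horizontal streamline, P + ½ρv² is constant.
P₁ − P₂ = ½·912·(20.0² − 1.30²) = ½·912·400 = 182000 Pa.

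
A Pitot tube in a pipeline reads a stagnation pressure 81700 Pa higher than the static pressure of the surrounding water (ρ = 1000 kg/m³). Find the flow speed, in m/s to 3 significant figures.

v = 12.8 m/s

Bernoulli between the free stream and the stagnation point: ½ρv² = P_stag − P_static.
v = √(2ΔP/ρ) = √(2·81700/1000) = 12.8 m/s.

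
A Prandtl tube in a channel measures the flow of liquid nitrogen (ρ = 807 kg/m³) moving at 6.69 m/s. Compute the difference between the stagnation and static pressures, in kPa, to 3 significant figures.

Bernoulli between the free stream and the stagnation point: ½ρv² = P_stag − P_static.
ΔP = ½·807·6.69² = 18100 Pa.

ΔP ≈ 18.1 kPa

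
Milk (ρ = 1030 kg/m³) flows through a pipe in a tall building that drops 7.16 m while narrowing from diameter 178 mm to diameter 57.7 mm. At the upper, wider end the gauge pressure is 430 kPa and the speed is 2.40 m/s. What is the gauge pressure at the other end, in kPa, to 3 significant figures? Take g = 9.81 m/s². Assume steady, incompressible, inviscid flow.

P₂ = 237 kPa

Continuity gives A₁v₁ = A₂v₂, so v₂ = (249 cm²)/(26.1 cm²) × 2.40 m/s = 22.8 m/s.
Bernoulli: P₁ + ½ρv₁² + ρg h₁ = P₂ + ½ρv₂² + ρg h₂, so P₂ = P₁ + ½ρ(v₁² − v₂²) − ρg(h₂ − h₁).
P₂ = 430000 + ½·1030·(2.40² − 22.8²) − 1030·9.81·(−7.16) = 430000 + (-266000) − (-72300) = 237000 Pa.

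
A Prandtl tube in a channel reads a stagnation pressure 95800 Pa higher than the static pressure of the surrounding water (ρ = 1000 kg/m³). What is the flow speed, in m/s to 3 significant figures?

Bernoulli between the free stream and the stagnation point: ½ρv² = P_stag − P_static.
v = √(2ΔP/ρ) = √(2·95800/1000) = 13.8 m/s.

13.8 m/s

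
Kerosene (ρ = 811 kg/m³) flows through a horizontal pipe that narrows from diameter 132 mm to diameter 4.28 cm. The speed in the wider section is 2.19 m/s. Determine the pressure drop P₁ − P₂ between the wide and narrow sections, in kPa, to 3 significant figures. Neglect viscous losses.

ΔP ≈ 174 kPa

The volume flow rate is constant, so v₂ = (A₁/A₂)v₁ = (137/14.4)·2.19 = 20.8 m/s.
The pipe is horizontal, so Bernoulli reduces to P₁ + ½ρv₁² = P₂ + ½ρv₂².
P₁ − P₂ = ½·811·(20.8² − 2.19²) = ½·811·429 = 174000 Pa.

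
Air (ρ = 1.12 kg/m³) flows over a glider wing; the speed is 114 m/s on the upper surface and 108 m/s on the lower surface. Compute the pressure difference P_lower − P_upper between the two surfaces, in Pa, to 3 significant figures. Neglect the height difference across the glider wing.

ΔP = 746 Pa

The pressure is lower where the speed is higher: ΔP = ½ρ(v_up² − v_low²).
ΔP = ½·1.12·(114² − 108²) = 746 Pa.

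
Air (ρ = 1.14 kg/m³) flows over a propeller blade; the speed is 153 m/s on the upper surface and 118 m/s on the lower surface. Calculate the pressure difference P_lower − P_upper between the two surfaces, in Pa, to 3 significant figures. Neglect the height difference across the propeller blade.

With negligible Δh, P + ½ρv² is constant, so P_low − P_up = ½ρ(v_up² − v_low²).
ΔP = ½·1.14·(153² − 118²) = 5410 Pa.

ΔP = 5410 Pa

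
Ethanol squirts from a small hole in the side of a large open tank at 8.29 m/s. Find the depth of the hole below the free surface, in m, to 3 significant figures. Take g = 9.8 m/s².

Torricelli: v = √(2gh), so h = v²/(2g).
h = 8.29²/(2·9.8) = 68.7/19.60 = 3.51 m.

3.51 m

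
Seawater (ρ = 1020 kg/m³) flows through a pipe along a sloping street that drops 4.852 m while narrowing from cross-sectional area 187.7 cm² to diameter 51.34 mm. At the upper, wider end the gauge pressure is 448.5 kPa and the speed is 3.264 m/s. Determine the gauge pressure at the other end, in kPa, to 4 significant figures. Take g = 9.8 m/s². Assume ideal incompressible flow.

55.75 kPa

The volume flow rate is constant, so v₂ = (A₁/A₂)v₁ = (187.7/20.70)·3.264 = 29.59 m/s.
Applying Bernoulli between the two ends and solving for P₂: P₂ = P₁ + ½ρ(v₁² − v₂²) − ρgΔh.
P₂ = 448500 + ½·1020·(3.264² − 29.59²) − 1020·9.8·(−4.852) = 448500 + (-441200) − (-48500) = 55750 Pa.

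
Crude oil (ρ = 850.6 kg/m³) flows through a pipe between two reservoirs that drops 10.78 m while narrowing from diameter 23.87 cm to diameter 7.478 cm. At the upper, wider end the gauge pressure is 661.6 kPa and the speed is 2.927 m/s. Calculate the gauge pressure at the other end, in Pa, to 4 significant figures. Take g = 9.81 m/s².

376900 Pa

Continuity gives A₁v₁ = A₂v₂, so v₂ = (447.5 cm²)/(43.92 cm²) × 2.927 m/s = 29.82 m/s.
Bernoulli: P₁ + ½ρv₁² + ρg h₁ = P₂ + ½ρv₂² + ρg h₂, so P₂ = P₁ + ½ρ(v₁² − v₂²) − ρg(h₂ − h₁).
P₂ = 661600 + ½·850.6·(2.927² − 29.82²) − 850.6·9.81·(−10.78) = 661600 + (-374600) − (-89950) = 376900 Pa.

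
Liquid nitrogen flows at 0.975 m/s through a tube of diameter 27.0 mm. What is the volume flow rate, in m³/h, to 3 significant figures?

Q ≈ 2.01 m³/h

Q = A·v = 0.000573 m² × 0.975 m/s = 0.000558 m³/s.
Converting: 0.000558 m³/s × 3600 = 2.01 m³/h.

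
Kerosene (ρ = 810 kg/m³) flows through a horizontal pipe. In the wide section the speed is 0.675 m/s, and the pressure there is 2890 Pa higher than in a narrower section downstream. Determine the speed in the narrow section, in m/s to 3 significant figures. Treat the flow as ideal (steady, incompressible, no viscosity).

v₂ = 2.76 m/s

With h₁ = h₂, rearranging Bernoulli gives v₂ = √(v₁² + 2ΔP/ρ).
v₂ = √(0.675² + 2·2890/810) = √(0.456 + 7.14) = 2.76 m/s.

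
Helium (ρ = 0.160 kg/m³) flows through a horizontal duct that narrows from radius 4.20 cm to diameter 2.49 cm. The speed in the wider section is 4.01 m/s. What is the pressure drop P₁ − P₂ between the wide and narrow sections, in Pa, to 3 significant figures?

By continuity, v₂ = v₁·A₁/A₂ = 4.01·(55.4/4.87) = 45.6 m/s.
Bernoulli (h₁ = h₂): P₁ − P₂ = ½ρ(v₂² − v₁²).
P₁ − P₂ = ½·0.160·(45.6² − 4.01²) = ½·0.160·2070 = 165 Pa.

165 Pa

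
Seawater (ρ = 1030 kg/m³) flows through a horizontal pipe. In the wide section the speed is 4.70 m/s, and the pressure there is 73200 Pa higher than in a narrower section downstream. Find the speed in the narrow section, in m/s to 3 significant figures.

v₂ ≈ 12.8 m/s

Horizontal Bernoulli: P₁ + ½ρv₁² = P₂ + ½ρv₂², so v₂² = v₁² + 2(P₁ − P₂)/ρ.
v₂ = √(4.70² + 2·73200/1030) = √(22.1 + 142) = 12.8 m/s.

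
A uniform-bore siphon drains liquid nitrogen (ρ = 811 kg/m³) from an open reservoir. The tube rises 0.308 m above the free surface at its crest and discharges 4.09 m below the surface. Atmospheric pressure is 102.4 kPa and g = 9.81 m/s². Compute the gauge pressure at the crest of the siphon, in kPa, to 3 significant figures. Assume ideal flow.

P_gauge = -35.0 kPa

From the surface to the outlet (both open to atmosphere, surface at rest): v = √(2g·h_out) = √(2·9.81·4.09) = 8.96 m/s.
The bore is uniform, so the speed at the crest is the same v. Bernoulli surface→crest: P_atm = P_top + ½ρv² + ρg·h_top.
P_top = 102400 − ½·811·8.96² − 811·9.81·0.308 = 67400 Pa. So P_gauge = P_top − P_atm = -35000 Pa.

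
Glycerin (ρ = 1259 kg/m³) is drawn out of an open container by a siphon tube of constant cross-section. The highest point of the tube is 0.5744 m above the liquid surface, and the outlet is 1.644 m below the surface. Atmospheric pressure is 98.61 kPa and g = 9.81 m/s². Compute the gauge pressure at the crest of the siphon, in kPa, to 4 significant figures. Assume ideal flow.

-27.40 kPa

Bernoulli surface→outlet gives ½v² = g·h_out, so v = √(2·9.81·1.644) = 5.679 m/s.
The bore is uniform, so the speed at the crest is the same v. Bernoulli surface→crest: P_atm = P_top + ½ρv² + ρg·h_top.
P_top = 98610 − ½·1259·5.679² − 1259·9.81·0.5744 = 71210 Pa. So P_gauge = P_top − P_atm = -27400 Pa.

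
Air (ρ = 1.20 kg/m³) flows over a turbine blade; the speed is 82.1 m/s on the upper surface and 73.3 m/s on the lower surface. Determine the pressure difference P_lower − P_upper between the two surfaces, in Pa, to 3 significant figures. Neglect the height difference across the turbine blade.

Bernoulli (same height): P_lower − P_upper = ½ρ(v_upper² − v_lower²).
ΔP = ½·1.20·(82.1² − 73.3²) = 821 Pa.

ΔP = 821 Pa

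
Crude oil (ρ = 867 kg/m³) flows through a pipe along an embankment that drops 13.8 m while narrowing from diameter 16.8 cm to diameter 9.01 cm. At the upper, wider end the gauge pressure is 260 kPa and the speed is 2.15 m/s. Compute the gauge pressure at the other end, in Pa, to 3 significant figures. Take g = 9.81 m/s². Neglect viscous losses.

P₂ = 355000 Pa

By continuity, v₂ = v₁·A₁/A₂ = 2.15·(222/63.8) = 7.47 m/s.
Energy conservation along the streamline gives P₂ = P₁ − ½ρ(v₂² − v₁²) − ρg(h₂ − h₁).
P₂ = 260000 + ½·867·(2.15² − 7.47²) − 867·9.81·(−13.8) = 260000 + (-22200) − (-117000) = 355000 Pa.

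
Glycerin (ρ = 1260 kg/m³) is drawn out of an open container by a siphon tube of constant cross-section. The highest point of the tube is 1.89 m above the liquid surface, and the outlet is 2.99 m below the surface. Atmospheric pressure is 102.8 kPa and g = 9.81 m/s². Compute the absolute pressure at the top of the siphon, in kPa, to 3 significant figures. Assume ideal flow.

42.5 kPa

Bernoulli surface→outlet gives ½v² = g·h_out, so v = √(2·9.81·2.99) = 7.66 m/s.
With constant cross-section the crest speed equals v; applying Bernoulli from the surface up to the crest, P_top = P_atm − ½ρv² − ρg·h_top.
P_top = 102800 − ½·1260·7.66² − 1260·9.81·1.89 = 42500 Pa.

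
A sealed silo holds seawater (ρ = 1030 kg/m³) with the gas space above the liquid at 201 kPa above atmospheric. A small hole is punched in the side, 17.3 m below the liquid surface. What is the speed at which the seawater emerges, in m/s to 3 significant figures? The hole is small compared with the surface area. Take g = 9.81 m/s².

v = 27.0 m/s

Take point 1 at the surface (v₁ ≈ 0) and point 2 at the hole (at atmospheric pressure). Bernoulli: P₁ + ρg h = P_atm + ½ρv₂².
With P₁ − P_atm = 201000 Pa, v₂ = √(2gh + 2ΔP/ρ) = √(2·9.81·17.3 + 2·201000/1030) = 27.0 m/s.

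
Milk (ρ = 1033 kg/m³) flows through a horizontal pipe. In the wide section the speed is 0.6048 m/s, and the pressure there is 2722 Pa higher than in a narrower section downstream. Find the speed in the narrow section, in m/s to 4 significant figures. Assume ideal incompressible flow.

Along the level pipe P + ½ρv² is conserved, hence v₂² = v₁² + 2(P₁ − P₂)/ρ.
v₂ = √(0.6048² + 2·2722/1033) = √(0.3658 + 5.270) = 2.374 m/s.

v₂ = 2.374 m/s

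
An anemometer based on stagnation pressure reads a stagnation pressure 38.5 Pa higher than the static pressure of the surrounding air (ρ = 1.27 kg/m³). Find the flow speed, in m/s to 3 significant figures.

v = 7.79 m/s

Bernoulli between the free stream and the stagnation point: ½ρv² = P_stag − P_static.
v = √(2ΔP/ρ) = √(2·38.5/1.27) = 7.79 m/s.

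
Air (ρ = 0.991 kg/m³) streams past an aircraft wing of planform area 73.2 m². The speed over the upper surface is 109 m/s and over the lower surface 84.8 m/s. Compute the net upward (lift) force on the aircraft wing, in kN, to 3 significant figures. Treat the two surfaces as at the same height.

From P + ½ρv² = const at equal height, P_low − P_up = ½ρ(v_up² − v_low²).
ΔP = ½·0.991·(109² − 84.8²) = 2320 Pa.
Lift = ΔP · A = 2320 × 73.2 = 170000 N.

F ≈ 170 kN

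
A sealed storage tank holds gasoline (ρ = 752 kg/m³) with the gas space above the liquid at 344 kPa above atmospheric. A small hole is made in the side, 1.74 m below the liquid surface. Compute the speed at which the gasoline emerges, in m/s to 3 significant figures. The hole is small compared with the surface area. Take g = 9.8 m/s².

Take point 1 at the surface (v₁ ≈ 0) and point 2 at the hole (at atmospheric pressure). Bernoulli: P₁ + ρg h = P_atm + ½ρv₂².
With P₁ − P_atm = 344000 Pa, v₂ = √(2gh + 2ΔP/ρ) = √(2·9.8·1.74 + 2·344000/752) = 30.8 m/s.

30.8 m/s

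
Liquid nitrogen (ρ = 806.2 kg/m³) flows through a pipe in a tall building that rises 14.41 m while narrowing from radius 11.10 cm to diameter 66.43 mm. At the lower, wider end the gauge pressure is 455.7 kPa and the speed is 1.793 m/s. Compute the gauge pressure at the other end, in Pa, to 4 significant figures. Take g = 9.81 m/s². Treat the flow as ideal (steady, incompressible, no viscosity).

P₂ ≈ 181400 Pa

Continuity gives A₁v₁ = A₂v₂, so v₂ = (387.1 cm²)/(34.66 cm²) × 1.793 m/s = 20.02 m/s.
Energy conservation along the streamline gives P₂ = P₁ − ½ρ(v₂² − v₁²) − ρg(h₂ − h₁).
P₂ = 455700 + ½·806.2·(1.793² − 20.02²) − 806.2·9.81·(+14.41) = 455700 + (-160300) − (114000) = 181400 Pa.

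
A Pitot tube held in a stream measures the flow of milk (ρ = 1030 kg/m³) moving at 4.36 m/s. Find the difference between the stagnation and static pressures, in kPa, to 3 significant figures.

ΔP ≈ 9.79 kPa

The dynamic pressure equals the rise in static pressure at the stagnation point: ΔP = ½ρv².
ΔP = ½·1030·4.36² = 9790 Pa.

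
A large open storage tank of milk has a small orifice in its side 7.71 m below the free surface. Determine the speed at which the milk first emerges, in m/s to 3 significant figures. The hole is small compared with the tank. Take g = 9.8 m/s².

v ≈ 12.3 m/s

Bernoulli from surface to hole (P equal, v_surface ≈ 0): v = √(2gh) = √(2×9.8×7.71) = 12.3 m/s.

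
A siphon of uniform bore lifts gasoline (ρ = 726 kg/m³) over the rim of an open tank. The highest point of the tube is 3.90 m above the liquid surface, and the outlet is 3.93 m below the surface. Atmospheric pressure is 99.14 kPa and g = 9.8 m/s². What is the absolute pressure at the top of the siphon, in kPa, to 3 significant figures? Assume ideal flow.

Bernoulli surface→outlet gives ½v² = g·h_out, so v = √(2·9.8·3.93) = 8.78 m/s.
Continuity keeps v the same throughout the tube; from surface to crest, P_atm + 0 = P_top + ½ρv² + ρg·h_top.
P_top = 99140 − ½·726·8.78² − 726·9.8·3.90 = 43400 Pa.

43.4 kPa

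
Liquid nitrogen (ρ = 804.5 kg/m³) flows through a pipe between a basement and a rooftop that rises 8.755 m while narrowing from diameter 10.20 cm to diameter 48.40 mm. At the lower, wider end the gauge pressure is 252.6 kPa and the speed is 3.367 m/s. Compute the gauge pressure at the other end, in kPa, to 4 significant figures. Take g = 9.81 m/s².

The volume flow rate is constant, so v₂ = (A₁/A₂)v₁ = (81.71/18.40)·3.367 = 14.95 m/s.
Applying Bernoulli between the two ends and solving for P₂: P₂ = P₁ + ½ρ(v₁² − v₂²) − ρgΔh.
P₂ = 252600 + ½·804.5·(3.367² − 14.95²) − 804.5·9.81·(+8.755) = 252600 + (-85390) − (69100) = 98110 Pa.

P₂ ≈ 98.11 kPa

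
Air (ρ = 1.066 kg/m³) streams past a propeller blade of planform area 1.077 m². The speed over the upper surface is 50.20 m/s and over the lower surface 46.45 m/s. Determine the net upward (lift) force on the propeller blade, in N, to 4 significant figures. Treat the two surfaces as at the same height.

208.1 N

The faster flow above has the lower pressure; Bernoulli (same height) gives ΔP = ½ρ(v_up² − v_low²).
ΔP = ½·1.066·(50.20² − 46.45²) = 193.2 Pa.
Lift = ΔP · A = 193.2 × 1.077 = 208.1 N.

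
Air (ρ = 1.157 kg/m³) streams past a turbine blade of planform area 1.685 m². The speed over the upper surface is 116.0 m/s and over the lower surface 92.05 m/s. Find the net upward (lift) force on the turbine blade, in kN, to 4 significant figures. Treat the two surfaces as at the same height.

F ≈ 4.857 kN

The faster flow above has the lower pressure; Bernoulli (same height) gives ΔP = ½ρ(v_up² − v_low²).
ΔP = ½·1.157·(116.0² − 92.05²) = 2883 Pa.
Lift = ΔP · A = 2883 × 1.685 = 4857 N.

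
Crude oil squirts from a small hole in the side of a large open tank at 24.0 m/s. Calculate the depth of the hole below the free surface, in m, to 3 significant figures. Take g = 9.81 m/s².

Torricelli: v = √(2gh), so h = v²/(2g).
h = 24.0²/(2·9.81) = 576/19.62 = 29.4 m.

h ≈ 29.4 m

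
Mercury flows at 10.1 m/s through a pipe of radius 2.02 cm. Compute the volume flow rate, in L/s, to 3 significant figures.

Q ≈ 12.9 L/s

Q = A·v = 0.00128 m² × 10.1 m/s = 0.0129 m³/s.
Converting: 0.0129 m³/s × 1000 = 12.9 L/s.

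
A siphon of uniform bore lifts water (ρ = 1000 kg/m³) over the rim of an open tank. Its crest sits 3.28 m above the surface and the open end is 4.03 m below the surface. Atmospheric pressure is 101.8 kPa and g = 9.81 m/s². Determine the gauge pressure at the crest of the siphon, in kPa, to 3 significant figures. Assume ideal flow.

-71.7 kPa

From the surface to the outlet (both open to atmosphere, surface at rest): v = √(2g·h_out) = √(2·9.81·4.03) = 8.89 m/s.
With constant cross-section the crest speed equals v; applying Bernoulli from the surface up to the crest, P_top = P_atm − ½ρv² − ρg·h_top.
P_top = 101800 − ½·1000·8.89² − 1000·9.81·3.28 = 30100 Pa. So P_gauge = P_top − P_atm = -71700 Pa.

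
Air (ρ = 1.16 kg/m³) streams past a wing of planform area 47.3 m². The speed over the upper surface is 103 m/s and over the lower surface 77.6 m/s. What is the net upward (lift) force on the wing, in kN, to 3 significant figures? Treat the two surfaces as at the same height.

F ≈ 126 kN

The faster flow above has the lower pressure; Bernoulli (same height) gives ΔP = ½ρ(v_up² − v_low²).
ΔP = ½·1.16·(103² − 77.6²) = 2660 Pa.
Lift = ΔP · A = 2660 × 47.3 = 126000 N.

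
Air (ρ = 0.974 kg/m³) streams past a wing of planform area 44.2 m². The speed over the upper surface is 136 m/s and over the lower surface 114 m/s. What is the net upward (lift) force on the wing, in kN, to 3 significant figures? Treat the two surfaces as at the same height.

F ≈ 118 kN

From P + ½ρv² = const at equal height, P_low − P_up = ½ρ(v_up² − v_low²).
ΔP = ½·0.974·(136² − 114²) = 2680 Pa.
Lift = ΔP · A = 2680 × 44.2 = 118000 N.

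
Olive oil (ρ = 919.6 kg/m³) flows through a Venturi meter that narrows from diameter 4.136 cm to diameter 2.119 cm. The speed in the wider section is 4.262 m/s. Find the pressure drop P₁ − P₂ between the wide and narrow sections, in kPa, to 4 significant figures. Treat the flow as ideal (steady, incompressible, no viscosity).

The volume flow rate is constant, so v₂ = (A₁/A₂)v₁ = (13.44/3.527)·4.262 = 16.24 m/s.
Along the horizontal streamline, P + ½ρv² is constant.
P₁ − P₂ = ½·919.6·(16.24² − 4.262²) = ½·919.6·245.5 = 112900 Pa.

ΔP ≈ 112.9 kPa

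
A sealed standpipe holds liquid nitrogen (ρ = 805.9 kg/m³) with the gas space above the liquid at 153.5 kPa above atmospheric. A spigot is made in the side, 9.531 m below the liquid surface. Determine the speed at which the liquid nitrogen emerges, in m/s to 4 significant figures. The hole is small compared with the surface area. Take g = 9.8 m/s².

Take point 1 at the surface (v₁ ≈ 0) and point 2 at the hole (at atmospheric pressure). Bernoulli: P₁ + ρg h = P_atm + ½ρv₂².
With P₁ − P_atm = 153500 Pa, v₂ = √(2gh + 2ΔP/ρ) = √(2·9.8·9.531 + 2·153500/805.9) = 23.83 m/s.

v ≈ 23.83 m/s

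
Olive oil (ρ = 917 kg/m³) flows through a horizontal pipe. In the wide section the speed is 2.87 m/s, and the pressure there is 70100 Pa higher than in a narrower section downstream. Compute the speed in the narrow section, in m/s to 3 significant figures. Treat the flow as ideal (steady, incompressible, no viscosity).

v₂ ≈ 12.7 m/s

Along the level pipe P + ½ρv² is conserved, hence v₂² = v₁² + 2(P₁ − P₂)/ρ.
v₂ = √(2.87² + 2·70100/917) = √(8.24 + 153) = 12.7 m/s.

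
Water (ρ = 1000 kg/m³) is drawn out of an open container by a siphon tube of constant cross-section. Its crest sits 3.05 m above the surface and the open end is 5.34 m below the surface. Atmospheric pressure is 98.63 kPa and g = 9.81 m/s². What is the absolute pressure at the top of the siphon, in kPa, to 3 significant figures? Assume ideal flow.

From the surface to the outlet (both open to atmosphere, surface at rest): v = √(2g·h_out) = √(2·9.81·5.34) = 10.2 m/s.
The bore is uniform, so the speed at the crest is the same v. Bernoulli surface→crest: P_atm = P_top + ½ρv² + ρg·h_top.
P_top = 98630 − ½·1000·10.2² − 1000·9.81·3.05 = 16300 Pa.

P_top ≈ 16.3 kPa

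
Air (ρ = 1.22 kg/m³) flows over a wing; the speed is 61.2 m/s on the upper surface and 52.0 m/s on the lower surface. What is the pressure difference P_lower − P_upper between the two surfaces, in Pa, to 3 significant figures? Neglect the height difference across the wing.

The pressure is lower where the speed is higher: ΔP = ½ρ(v_up² − v_low²).
ΔP = ½·1.22·(61.2² − 52.0²) = 635 Pa.

ΔP ≈ 635 Pa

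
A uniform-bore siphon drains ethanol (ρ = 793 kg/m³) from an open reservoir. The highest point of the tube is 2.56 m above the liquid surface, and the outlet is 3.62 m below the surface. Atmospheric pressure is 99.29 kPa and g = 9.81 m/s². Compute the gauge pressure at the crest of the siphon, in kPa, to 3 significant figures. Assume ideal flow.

From the surface to the outlet (both open to atmosphere, surface at rest): v = √(2g·h_out) = √(2·9.81·3.62) = 8.43 m/s.
With constant cross-section the crest speed equals v; applying Bernoulli from the surface up to the crest, P_top = P_atm − ½ρv² − ρg·h_top.
P_top = 99290 − ½·793·8.43² − 793·9.81·2.56 = 51200 Pa. So P_gauge = P_top − P_atm = -48100 Pa.

P_gauge ≈ -48.1 kPa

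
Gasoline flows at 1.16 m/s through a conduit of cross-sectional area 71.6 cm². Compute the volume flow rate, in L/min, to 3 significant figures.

Q = A·v = 0.00716 m² × 1.16 m/s = 0.00831 m³/s.
Converting: 0.00831 m³/s × 60000 = 498 L/min.

Q ≈ 498 L/min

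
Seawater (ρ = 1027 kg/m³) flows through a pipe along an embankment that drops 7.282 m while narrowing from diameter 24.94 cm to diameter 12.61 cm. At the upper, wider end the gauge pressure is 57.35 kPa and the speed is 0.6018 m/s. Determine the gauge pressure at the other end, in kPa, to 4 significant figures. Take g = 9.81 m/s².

P₂ ≈ 128.1 kPa

Continuity gives A₁v₁ = A₂v₂, so v₂ = (488.5 cm²)/(124.9 cm²) × 0.6018 m/s = 2.354 m/s.
Energy conservation along the streamline gives P₂ = P₁ − ½ρ(v₂² − v₁²) − ρg(h₂ − h₁).
P₂ = 57350 + ½·1027·(0.6018² − 2.354²) − 1027·9.81·(−7.282) = 57350 + (-2660) − (-73370) = 128100 Pa.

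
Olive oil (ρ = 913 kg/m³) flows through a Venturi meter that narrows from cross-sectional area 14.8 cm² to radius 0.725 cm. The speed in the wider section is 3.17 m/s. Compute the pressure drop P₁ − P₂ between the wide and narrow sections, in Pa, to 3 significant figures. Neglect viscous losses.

ΔP = 364000 Pa

Mass conservation (A₁v₁ = A₂v₂) gives v₂ = 3.17 × 14.8/1.65 = 28.4 m/s.
With no height change, Bernoulli's equation is P₁ + ½ρv₁² = P₂ + ½ρv₂².
P₁ − P₂ = ½·913·(28.4² − 3.17²) = ½·913·797 = 364000 Pa.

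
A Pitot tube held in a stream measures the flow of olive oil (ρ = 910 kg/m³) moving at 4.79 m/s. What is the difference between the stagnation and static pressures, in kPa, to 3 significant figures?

Bernoulli between the free stream and the stagnation point: ½ρv² = P_stag − P_static.
ΔP = ½·910·4.79² = 10400 Pa.

ΔP = 10.4 kPa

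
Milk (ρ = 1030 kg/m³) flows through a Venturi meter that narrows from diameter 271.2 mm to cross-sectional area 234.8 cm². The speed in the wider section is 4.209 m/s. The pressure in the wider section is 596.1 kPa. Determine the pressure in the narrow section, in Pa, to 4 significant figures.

P₂ ≈ 550000 Pa

Continuity gives A₁v₁ = A₂v₂, so v₂ = (577.7 cm²)/(234.8 cm²) × 4.209 m/s = 10.35 m/s.
Bernoulli (h₁ = h₂): P₁ − P₂ = ½ρ(v₂² − v₁²).
P₂ = P₁ − ½ρ(v₂² − v₁²) = 596100 − ½·1030·(10.35² − 4.209²) = 596100 − 46100 = 550000 Pa.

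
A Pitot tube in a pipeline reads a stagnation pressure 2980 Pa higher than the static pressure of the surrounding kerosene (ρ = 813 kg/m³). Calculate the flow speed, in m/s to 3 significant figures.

Bernoulli between the free stream and the stagnation point: ½ρv² = P_stag − P_static.
v = √(2ΔP/ρ) = √(2·2980/813) = 2.71 m/s.

v ≈ 2.71 m/s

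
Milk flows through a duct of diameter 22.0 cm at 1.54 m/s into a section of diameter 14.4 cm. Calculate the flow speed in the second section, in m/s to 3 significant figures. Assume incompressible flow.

By continuity, v₂ = v₁·A₁/A₂ = 1.54·(380/163) = 3.59 m/s.

v₂ ≈ 3.59 m/s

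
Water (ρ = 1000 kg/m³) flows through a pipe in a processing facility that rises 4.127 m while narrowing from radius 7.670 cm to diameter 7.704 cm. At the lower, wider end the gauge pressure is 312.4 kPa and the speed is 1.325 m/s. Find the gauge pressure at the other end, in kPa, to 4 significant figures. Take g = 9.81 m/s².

By continuity, v₂ = v₁·A₁/A₂ = 1.325·(184.8/46.61) = 5.253 m/s.
Energy conservation along the streamline gives P₂ = P₁ − ½ρ(v₂² − v₁²) − ρg(h₂ − h₁).
P₂ = 312400 + ½·1000·(1.325² − 5.253²) − 1000·9.81·(+4.127) = 312400 + (-12920) − (40490) = 259000 Pa.

259.0 kPa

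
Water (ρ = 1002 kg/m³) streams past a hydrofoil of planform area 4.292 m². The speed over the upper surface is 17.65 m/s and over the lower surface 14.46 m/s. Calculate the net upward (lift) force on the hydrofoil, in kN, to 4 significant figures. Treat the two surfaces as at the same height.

With equal heights on the two surfaces, Bernoulli gives P_lower − P_upper = ½ρ(v_upper² − v_lower²).
ΔP = ½·1002·(17.65² − 14.46²) = 51320 Pa.
Lift = ΔP · A = 51320 × 4.292 = 220300 N.

220.3 kN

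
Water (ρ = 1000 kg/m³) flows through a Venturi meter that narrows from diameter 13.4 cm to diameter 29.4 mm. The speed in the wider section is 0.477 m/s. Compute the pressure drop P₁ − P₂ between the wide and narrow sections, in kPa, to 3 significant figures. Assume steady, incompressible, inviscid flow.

The volume flow rate is constant, so v₂ = (A₁/A₂)v₁ = (141/6.79)·0.477 = 9.91 m/s.
Along the horizontal streamline, P + ½ρv² is constant.
P₁ − P₂ = ½·1000·(9.91² − 0.477²) = ½·1000·98.0 = 49000 Pa.

ΔP ≈ 49.0 kPa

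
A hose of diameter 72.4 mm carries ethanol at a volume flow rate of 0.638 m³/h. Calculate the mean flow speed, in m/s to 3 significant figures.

v = 0.0430 m/s

Q = 0.638 m³/h = 0.000177 m³/s.
v = Q/A = 0.000177 / 0.00412 = 0.0430 m/s.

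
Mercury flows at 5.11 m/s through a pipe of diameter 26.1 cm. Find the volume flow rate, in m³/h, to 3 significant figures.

Q ≈ 984 m³/h

Q = A·v = 0.0535 m² × 5.11 m/s = 0.273 m³/s.
Converting: 0.273 m³/s × 3600 = 984 m³/h.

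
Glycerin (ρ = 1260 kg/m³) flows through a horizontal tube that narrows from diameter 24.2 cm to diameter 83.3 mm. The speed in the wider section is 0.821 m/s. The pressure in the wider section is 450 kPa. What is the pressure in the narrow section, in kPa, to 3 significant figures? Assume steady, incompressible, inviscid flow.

P₂ = 420 kPa

The volume flow rate is constant, so v₂ = (A₁/A₂)v₁ = (460/54.5)·0.821 = 6.93 m/s.
With no height change, Bernoulli's equation is P₁ + ½ρv₁² = P₂ + ½ρv₂².
P₂ = P₁ − ½ρ(v₂² − v₁²) = 450000 − ½·1260·(6.93² − 0.821²) = 450000 − 29800 = 420000 Pa.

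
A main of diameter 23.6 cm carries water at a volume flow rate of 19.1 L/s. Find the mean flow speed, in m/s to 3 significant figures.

v ≈ 0.437 m/s

Q = 19.1 L/s = 0.0191 m³/s.
v = Q/A = 0.0191 / 0.0437 = 0.437 m/s.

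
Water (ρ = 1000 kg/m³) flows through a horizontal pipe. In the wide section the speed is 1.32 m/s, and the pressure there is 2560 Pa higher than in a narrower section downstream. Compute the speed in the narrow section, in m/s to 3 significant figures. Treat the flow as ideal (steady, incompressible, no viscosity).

v₂ = 2.62 m/s

Horizontal Bernoulli: P₁ + ½ρv₁² = P₂ + ½ρv₂², so v₂² = v₁² + 2(P₁ − P₂)/ρ.
v₂ = √(1.32² + 2·2560/1000) = √(1.74 + 5.12) = 2.62 m/s.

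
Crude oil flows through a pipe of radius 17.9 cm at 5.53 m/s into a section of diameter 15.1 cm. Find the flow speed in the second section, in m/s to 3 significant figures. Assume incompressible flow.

The volume flow rate is constant, so v₂ = (A₁/A₂)v₁ = (1010/179)·5.53 = 31.1 m/s.

v₂ = 31.1 m/s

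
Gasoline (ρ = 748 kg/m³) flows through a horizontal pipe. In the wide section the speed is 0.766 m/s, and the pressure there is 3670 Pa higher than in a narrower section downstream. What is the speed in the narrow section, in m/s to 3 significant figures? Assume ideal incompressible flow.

v₂ ≈ 3.22 m/s

Along the level pipe P + ½ρv² is conserved, hence v₂² = v₁² + 2(P₁ − P₂)/ρ.
v₂ = √(0.766² + 2·3670/748) = √(0.587 + 9.81) = 3.22 m/s.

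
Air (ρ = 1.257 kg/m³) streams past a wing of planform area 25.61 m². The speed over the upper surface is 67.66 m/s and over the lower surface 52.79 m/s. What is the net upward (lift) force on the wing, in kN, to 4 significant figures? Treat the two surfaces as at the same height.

From P + ½ρv² = const at equal height, P_low − P_up = ½ρ(v_up² − v_low²).
ΔP = ½·1.257·(67.66² − 52.79²) = 1126 Pa.
Lift = ΔP · A = 1126 × 25.61 = 28830 N.

F ≈ 28.83 kN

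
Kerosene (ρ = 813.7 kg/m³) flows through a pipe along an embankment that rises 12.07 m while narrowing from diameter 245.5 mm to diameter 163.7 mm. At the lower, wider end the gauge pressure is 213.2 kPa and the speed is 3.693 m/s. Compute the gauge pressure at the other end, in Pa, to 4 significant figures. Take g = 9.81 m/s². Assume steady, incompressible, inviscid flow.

P₂ = 94330 Pa

The volume flow rate is constant, so v₂ = (A₁/A₂)v₁ = (473.4/210.5)·3.693 = 8.306 m/s.
Bernoulli: P₁ + ½ρv₁² + ρg h₁ = P₂ + ½ρv₂² + ρg h₂, so P₂ = P₁ + ½ρ(v₁² − v₂²) − ρg(h₂ − h₁).
P₂ = 213200 + ½·813.7·(3.693² − 8.306²) − 813.7·9.81·(+12.07) = 213200 + (-22520) − (96350) = 94330 Pa.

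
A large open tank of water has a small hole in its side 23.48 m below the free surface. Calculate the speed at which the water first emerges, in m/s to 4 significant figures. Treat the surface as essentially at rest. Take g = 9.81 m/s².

Torricelli's result v = √(2gh) gives v = √(2·9.81·23.48) = 21.46 m/s.

v = 21.46 m/s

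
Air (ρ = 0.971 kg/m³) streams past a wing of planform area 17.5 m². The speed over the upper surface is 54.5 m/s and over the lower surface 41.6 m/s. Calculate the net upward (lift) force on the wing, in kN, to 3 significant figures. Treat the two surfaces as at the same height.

10.5 kN

The faster flow above has the lower pressure; Bernoulli (same height) gives ΔP = ½ρ(v_up² − v_low²).
ΔP = ½·0.971·(54.5² − 41.6²) = 602 Pa.
Lift = ΔP · A = 602 × 17.5 = 10500 N.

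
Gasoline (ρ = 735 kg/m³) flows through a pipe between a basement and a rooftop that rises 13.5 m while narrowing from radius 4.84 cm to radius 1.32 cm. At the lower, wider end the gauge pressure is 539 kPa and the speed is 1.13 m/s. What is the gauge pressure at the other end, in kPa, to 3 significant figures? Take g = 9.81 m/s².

P₂ = 357 kPa

The volume flow rate is constant, so v₂ = (A₁/A₂)v₁ = (73.6/5.47)·1.13 = 15.2 m/s.
Energy conservation along the streamline gives P₂ = P₁ − ½ρ(v₂² − v₁²) − ρg(h₂ − h₁).
P₂ = 539000 + ½·735·(1.13² − 15.2²) − 735·9.81·(+13.5) = 539000 + (-84400) − (97300) = 357000 Pa.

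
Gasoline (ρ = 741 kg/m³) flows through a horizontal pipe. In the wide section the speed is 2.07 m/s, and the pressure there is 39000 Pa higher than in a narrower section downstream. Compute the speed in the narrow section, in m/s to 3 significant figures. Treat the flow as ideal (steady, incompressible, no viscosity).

v₂ ≈ 10.5 m/s

Horizontal Bernoulli: P₁ + ½ρv₁² = P₂ + ½ρv₂², so v₂² = v₁² + 2(P₁ − P₂)/ρ.
v₂ = √(2.07² + 2·39000/741) = √(4.28 + 105) = 10.5 m/s.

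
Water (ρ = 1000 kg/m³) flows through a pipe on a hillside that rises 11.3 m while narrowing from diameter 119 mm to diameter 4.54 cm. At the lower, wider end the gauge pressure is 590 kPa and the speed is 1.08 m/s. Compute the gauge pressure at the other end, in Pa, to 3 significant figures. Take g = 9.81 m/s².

Mass conservation (A₁v₁ = A₂v₂) gives v₂ = 1.08 × 111/16.2 = 7.42 m/s.
Applying Bernoulli between the two ends and solving for P₂: P₂ = P₁ + ½ρ(v₁² − v₂²) − ρgΔh.
P₂ = 590000 + ½·1000·(1.08² − 7.42²) − 1000·9.81·(+11.3) = 590000 + (-26900) − (111000) = 452000 Pa.

P₂ = 452000 Pa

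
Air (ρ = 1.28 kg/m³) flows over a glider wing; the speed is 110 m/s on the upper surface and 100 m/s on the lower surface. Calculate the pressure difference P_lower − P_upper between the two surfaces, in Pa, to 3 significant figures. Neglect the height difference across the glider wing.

ΔP = 1340 Pa

With negligible Δh, P + ½ρv² is constant, so P_low − P_up = ½ρ(v_up² − v_low²).
ΔP = ½·1.28·(110² − 100²) = 1340 Pa.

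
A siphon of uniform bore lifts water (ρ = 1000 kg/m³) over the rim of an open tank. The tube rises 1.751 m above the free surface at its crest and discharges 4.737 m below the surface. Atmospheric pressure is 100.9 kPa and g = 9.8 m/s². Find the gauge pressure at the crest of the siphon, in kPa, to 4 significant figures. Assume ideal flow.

From the surface to the outlet (both open to atmosphere, surface at rest): v = √(2g·h_out) = √(2·9.8·4.737) = 9.636 m/s.
With constant cross-section the crest speed equals v; applying Bernoulli from the surface up to the crest, P_top = P_atm − ½ρv² − ρg·h_top.
P_top = 100900 − ½·1000·9.636² − 1000·9.8·1.751 = 37320 Pa. So P_gauge = P_top − P_atm = -63580 Pa.

P_gauge ≈ -63.58 kPa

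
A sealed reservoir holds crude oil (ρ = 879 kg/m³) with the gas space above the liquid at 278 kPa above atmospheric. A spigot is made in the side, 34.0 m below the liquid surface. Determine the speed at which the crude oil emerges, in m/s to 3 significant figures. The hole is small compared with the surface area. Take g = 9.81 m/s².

v ≈ 36.1 m/s

Take point 1 at the surface (v₁ ≈ 0) and point 2 at the hole (at atmospheric pressure). Bernoulli: P₁ + ρg h = P_atm + ½ρv₂².
With P₁ − P_atm = 278000 Pa, v₂ = √(2gh + 2ΔP/ρ) = √(2·9.81·34.0 + 2·278000/879) = 36.1 m/s.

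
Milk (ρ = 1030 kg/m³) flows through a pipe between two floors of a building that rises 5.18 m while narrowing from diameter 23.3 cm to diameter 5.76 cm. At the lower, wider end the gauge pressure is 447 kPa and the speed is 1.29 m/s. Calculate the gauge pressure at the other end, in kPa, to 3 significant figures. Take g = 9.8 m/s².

166 kPa

Mass conservation (A₁v₁ = A₂v₂) gives v₂ = 1.29 × 426/26.1 = 21.1 m/s.
Energy conservation along the streamline gives P₂ = P₁ − ½ρ(v₂² − v₁²) − ρg(h₂ − h₁).
P₂ = 447000 + ½·1030·(1.29² − 21.1²) − 1030·9.8·(+5.18) = 447000 + (-229000) − (52300) = 166000 Pa.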